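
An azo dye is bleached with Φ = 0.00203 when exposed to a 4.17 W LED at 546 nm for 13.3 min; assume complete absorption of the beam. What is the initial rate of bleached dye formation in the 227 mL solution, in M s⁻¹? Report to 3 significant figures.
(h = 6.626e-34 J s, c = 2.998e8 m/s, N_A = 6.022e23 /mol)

Photon energy at 546 nm: hc/λ = (6.626e-34)(2.998e8)/(546e-9) = 3.638e-19 J.
Energy delivered: (4.17 W)(798 s) = 3328 J.
Photons incident: 3328 / 3.638e-19 = 9.148e21, i.e. 9.148e21/6.022e23 = 0.01519 mol.
Product formed: 0.00203 × 0.01519 = 3.084e-5 mol.
Rate: 3.084e-5 mol / (798 s × 0.227 L) = 1.70e-7 M s⁻¹.

1.70e-7 M s⁻¹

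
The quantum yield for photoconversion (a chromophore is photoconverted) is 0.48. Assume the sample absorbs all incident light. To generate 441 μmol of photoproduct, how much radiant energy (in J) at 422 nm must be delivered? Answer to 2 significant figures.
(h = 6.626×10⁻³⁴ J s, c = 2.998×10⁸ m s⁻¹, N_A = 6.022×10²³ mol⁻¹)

260 J

Product: 441 μmol = 4.41×10⁻⁴ mol.
Photons that must be absorbed: 4.41×10⁻⁴ / 0.48 = 9.188×10⁻⁴ mol.
Photon energy: hc/λ = 4.707×10⁻¹⁹ J; per mole, 2.835×10⁵ J mol⁻¹.
Energy required: 9.188×10⁻⁴ × 2.835×10⁵ = 260 J.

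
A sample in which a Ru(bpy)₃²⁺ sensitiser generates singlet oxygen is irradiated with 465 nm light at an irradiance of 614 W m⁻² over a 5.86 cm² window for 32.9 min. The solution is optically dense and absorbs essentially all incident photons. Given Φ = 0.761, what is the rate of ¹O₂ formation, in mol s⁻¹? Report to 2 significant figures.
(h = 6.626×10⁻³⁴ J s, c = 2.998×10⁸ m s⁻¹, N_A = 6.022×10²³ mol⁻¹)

Photon energy at 465 nm: hc/λ = (6.626×10⁻³⁴)(2.998×10⁸)/(465×10⁻⁹) = 4.272×10⁻¹⁹ J.
Energy delivered: (614 W m⁻²)(5.86×10⁻⁴ m²)(1974 s) = 710.3 J.
Photons incident: 710.3 / 4.272×10⁻¹⁹ = 1.663×10²¹, i.e. 1.663×10²¹/6.022×10²³ = 0.002762 mol.
Product formed: 0.761 × 0.002762 = 0.002102 mol.
Rate: 0.002102 / 1974 s = 1.1×10⁻⁶ mol s⁻¹.

1.1×10⁻⁶ mol s⁻¹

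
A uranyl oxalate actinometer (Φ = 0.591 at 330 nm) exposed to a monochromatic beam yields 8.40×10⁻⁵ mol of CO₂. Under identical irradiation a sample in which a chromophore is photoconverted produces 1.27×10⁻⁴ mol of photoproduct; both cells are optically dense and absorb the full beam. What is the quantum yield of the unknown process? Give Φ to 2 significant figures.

Photons absorbed by the actinometer: 8.40×10⁻⁵ / 0.591 = 1.421×10⁻⁴ mol.
Φ(unknown) = 1.27×10⁻⁴ / 1.421×10⁻⁴ = 0.89.

Φ = 0.89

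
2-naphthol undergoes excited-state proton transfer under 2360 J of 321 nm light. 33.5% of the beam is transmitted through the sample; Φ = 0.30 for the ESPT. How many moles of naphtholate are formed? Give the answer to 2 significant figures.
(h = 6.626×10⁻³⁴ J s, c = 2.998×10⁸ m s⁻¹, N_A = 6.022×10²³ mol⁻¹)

0.0013 mol

Photon energy at 321 nm: hc/λ = (6.626×10⁻³⁴)(2.998×10⁸)/(321×10⁻⁹) = 6.188×10⁻¹⁹ J.
Photons incident: 2360 / 6.188×10⁻¹⁹ = 3.814×10²¹, i.e. 3.814×10²¹/6.022×10²³ = 0.006333 mol.
Fraction absorbed: 1 − 33.5/100 = 0.6650.
Photons absorbed: 0.6650 × 0.006333 = 0.004211 mol.
Product: Φ × n_abs = 0.30 × 0.004211 = 0.001263 mol.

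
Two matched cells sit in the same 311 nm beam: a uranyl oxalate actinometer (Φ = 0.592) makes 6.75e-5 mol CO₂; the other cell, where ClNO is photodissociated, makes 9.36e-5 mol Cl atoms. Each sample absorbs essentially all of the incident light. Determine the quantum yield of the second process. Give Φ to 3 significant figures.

Φ = 0.821

Photons absorbed by the actinometer: 6.75e-5 / 0.592 = 1.140e-4 mol.
Φ(unknown) = 9.36e-5 / 1.140e-4 = 0.821.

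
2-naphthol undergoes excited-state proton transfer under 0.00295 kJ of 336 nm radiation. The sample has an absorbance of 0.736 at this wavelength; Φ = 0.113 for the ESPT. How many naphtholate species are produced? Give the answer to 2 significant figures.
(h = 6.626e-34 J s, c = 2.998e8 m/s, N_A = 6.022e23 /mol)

4.6e17 species

Photon energy at 336 nm: hc/λ = (6.626e-34)(2.998e8)/(336e-9) = 5.912e-19 J.
Incident energy: 0.00295 kJ = 2.95 J.
Photons incident: 2.95 / 5.912e-19 = 4.990e18, i.e. 4.990e18/6.022e23 = 8.286e-6 mol.
Fraction absorbed: 1 − 10^(−0.736) = 0.8163.
Photons absorbed: 0.8163 × 8.286e-6 = 6.764e-6 mol.
Product: Φ × n_abs = 0.113 × 6.764e-6 = 7.643e-7 mol.
As a count: 7.643e-7 × 6.022e23 = 4.6e17.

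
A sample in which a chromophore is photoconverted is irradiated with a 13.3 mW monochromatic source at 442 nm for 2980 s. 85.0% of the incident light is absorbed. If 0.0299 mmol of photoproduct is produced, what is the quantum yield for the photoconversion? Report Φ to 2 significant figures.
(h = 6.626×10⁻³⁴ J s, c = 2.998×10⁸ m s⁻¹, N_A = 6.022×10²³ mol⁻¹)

Φ = 0.24

Product: 0.0299 mmol = 2.99×10⁻⁵ mol.
Photon energy at 442 nm: hc/λ = (6.626×10⁻³⁴)(2.998×10⁸)/(442×10⁻⁹) = 4.494×10⁻¹⁹ J.
Energy delivered: (13.3 mW)(2980 s) = 39.63 J.
Photons incident: 39.63 / 4.494×10⁻¹⁹ = 8.818×10¹⁹, i.e. 8.818×10¹⁹/6.022×10²³ = 1.464×10⁻⁴ mol.
Photons absorbed: 0.850 × 1.464×10⁻⁴ = 1.244×10⁻⁴ mol.
Φ = 2.99×10⁻⁵ mol / 1.244×10⁻⁴ mol photons = 0.24.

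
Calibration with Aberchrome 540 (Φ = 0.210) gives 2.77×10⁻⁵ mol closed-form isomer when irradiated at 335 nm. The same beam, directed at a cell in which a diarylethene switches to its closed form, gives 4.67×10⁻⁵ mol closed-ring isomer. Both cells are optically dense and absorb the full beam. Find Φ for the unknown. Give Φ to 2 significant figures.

Photons absorbed by the actinometer: 2.77×10⁻⁵ / 0.210 = 1.319×10⁻⁴ mol.
Φ(unknown) = 4.67×10⁻⁵ / 1.319×10⁻⁴ = 0.35.

Φ = 0.35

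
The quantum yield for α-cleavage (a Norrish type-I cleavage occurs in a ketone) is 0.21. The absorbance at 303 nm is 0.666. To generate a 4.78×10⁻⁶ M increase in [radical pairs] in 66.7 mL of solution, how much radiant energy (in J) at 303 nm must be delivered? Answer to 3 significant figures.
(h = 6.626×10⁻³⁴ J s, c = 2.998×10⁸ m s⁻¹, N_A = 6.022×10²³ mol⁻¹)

Product: (4.78×10⁻⁶ M)(0.0667 L) = 3.188×10⁻⁷ mol.
Photons that must be absorbed: 3.188×10⁻⁷ / 0.21 = 1.518×10⁻⁶ mol.
Fraction absorbed: 1 − 10^(−0.666) = 0.7842.
Incident photons needed: 1.518×10⁻⁶ / 0.7842 = 1.936×10⁻⁶ mol.
Photon energy: hc/λ = 6.556×10⁻¹⁹ J; per mole, 3.948×10⁵ J mol⁻¹.
Energy required: 1.936×10⁻⁶ × 3.948×10⁵ = 0.764 J.

0.764 J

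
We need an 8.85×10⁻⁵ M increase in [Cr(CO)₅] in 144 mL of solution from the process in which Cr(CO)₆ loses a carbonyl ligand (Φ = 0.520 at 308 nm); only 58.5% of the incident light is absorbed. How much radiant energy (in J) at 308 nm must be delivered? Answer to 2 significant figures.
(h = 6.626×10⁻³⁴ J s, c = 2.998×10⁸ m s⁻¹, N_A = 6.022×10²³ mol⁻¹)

16 J

Product: (8.85×10⁻⁵ M)(0.144 L) = 1.274×10⁻⁵ mol.
Photons that must be absorbed: 1.274×10⁻⁵ / 0.520 = 2.450×10⁻⁵ mol.
Incident photons needed: 2.450×10⁻⁵ / 0.585 = 4.188×10⁻⁵ mol.
Photon energy: hc/λ = 6.450×10⁻¹⁹ J; per mole, 3.884×10⁵ J mol⁻¹.
Energy required: 4.188×10⁻⁵ × 3.884×10⁵ = 16 J.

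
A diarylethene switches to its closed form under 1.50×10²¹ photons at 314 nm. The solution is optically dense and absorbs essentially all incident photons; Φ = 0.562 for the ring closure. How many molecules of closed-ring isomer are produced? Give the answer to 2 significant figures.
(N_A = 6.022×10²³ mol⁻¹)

8.4×10²⁰ molecules

Moles of photons: 1.50×10²¹ / 6.022×10²³ = 0.002491 mol.
Product: Φ × n_abs = 0.562 × 0.002491 = 0.001400 mol.
As a count: 0.001400 × 6.022×10²³ = 8.4×10²⁰.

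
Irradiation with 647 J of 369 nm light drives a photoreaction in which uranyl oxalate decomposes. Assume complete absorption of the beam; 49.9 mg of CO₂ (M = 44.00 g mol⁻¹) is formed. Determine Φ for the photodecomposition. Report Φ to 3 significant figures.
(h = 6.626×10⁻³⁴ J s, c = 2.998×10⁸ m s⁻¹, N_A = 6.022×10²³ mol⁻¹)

Product: 49.9 mg / 44.00 g mol⁻¹ = 0.001134 mol.
Photon energy at 369 nm: hc/λ = (6.626×10⁻³⁴)(2.998×10⁸)/(369×10⁻⁹) = 5.383×10⁻¹⁹ J.
Photons incident: 647 / 5.383×10⁻¹⁹ = 1.202×10²¹, i.e. 1.202×10²¹/6.022×10²³ = 0.001996 mol.
Φ = 0.001134 mol / 0.001996 mol photons = 0.568.

Φ = 0.568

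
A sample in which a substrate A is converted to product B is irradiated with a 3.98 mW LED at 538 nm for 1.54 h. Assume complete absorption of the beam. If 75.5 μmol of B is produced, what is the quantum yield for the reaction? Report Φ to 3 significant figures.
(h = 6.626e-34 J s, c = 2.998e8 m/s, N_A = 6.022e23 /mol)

Φ = 0.761

Product: 75.5 μmol = 7.55e-5 mol.
Photon energy at 538 nm: hc/λ = (6.626e-34)(2.998e8)/(538e-9) = 3.692e-19 J.
Energy delivered: (3.98 mW)(5544 s) = 22.07 J.
Photons incident: 22.07 / 3.692e-19 = 5.978e19, i.e. 5.978e19/6.022e23 = 9.927e-5 mol.
Φ = 7.55e-5 mol / 9.927e-5 mol photons = 0.761.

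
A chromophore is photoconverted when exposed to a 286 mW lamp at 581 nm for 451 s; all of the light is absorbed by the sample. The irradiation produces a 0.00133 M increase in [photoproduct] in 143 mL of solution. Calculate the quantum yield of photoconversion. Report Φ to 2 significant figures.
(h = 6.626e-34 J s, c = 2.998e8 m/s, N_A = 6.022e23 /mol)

Φ = 0.30

Product: (0.00133 M)(0.143 L) = 1.902e-4 mol.
Photon energy at 581 nm: hc/λ = (6.626e-34)(2.998e8)/(581e-9) = 3.419e-19 J.
Energy delivered: (286 mW)(451 s) = 129.0 J.
Photons incident: 129.0 / 3.419e-19 = 3.773e20, i.e. 3.773e20/6.022e23 = 6.265e-4 mol.
Φ = 1.902e-4 mol / 6.265e-4 mol photons = 0.30.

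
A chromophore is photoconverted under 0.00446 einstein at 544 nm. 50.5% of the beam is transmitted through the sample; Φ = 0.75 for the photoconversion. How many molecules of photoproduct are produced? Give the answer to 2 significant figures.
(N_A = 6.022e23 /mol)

Fraction absorbed: 1 − 50.5/100 = 0.4950.
Photons absorbed: 0.4950 × 0.00446 = 0.002208 mol.
Product: Φ × n_abs = 0.75 × 0.002208 = 0.001656 mol.
As a count: 0.001656 × 6.022e23 = 1.0e21.

1.0e21 molecules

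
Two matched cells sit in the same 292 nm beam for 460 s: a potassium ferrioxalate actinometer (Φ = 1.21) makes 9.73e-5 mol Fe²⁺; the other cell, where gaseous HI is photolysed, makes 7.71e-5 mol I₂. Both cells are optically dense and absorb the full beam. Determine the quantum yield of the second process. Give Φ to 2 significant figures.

Φ = 0.96

Photons absorbed by the actinometer: 9.73e-5 / 1.21 = 8.041e-5 mol.
Φ(unknown) = 7.71e-5 / 8.041e-5 = 0.96.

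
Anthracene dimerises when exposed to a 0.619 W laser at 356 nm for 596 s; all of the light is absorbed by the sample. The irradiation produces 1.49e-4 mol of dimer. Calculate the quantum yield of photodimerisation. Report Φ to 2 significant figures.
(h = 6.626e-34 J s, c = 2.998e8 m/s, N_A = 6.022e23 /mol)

Photon energy at 356 nm: hc/λ = (6.626e-34)(2.998e8)/(356e-9) = 5.580e-19 J.
Energy delivered: (0.619 W)(596 s) = 368.9 J.
Photons incident: 368.9 / 5.580e-19 = 6.611e20, i.e. 6.611e20/6.022e23 = 0.001098 mol.
Φ = 1.49e-4 mol / 0.001098 mol photons = 0.14.

Φ = 0.14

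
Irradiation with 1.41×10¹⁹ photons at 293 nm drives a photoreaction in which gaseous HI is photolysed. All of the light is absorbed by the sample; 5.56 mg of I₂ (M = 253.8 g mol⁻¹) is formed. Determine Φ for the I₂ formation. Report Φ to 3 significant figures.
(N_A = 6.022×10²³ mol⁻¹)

Φ = 0.936

Product: 5.56 mg / 253.8 g mol⁻¹ = 2.191×10⁻⁵ mol.
Moles of photons: 1.41×10¹⁹ / 6.022×10²³ = 2.341×10⁻⁵ mol.
Φ = 2.191×10⁻⁵ mol / 2.341×10⁻⁵ mol photons = 0.936.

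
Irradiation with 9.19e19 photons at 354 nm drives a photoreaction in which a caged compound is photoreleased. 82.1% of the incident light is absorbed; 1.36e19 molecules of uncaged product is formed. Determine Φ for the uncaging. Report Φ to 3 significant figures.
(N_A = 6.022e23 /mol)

Φ = 0.180

Product: 1.36e19 / 6.022e23 = 2.258e-5 mol.
Moles of photons: 9.19e19 / 6.022e23 = 1.526e-4 mol.
Photons absorbed: 0.821 × 1.526e-4 = 1.253e-4 mol.
Φ = 2.258e-5 mol / 1.253e-4 mol photons = 0.180.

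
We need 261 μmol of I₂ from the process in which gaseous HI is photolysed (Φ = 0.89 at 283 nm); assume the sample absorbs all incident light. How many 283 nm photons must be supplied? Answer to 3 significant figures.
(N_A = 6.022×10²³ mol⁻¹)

Product: 261 μmol = 2.61×10⁻⁴ mol.
Photons that must be absorbed: 2.61×10⁻⁴ / 0.89 = 2.933×10⁻⁴ mol.
Photon count: 2.933×10⁻⁴ × 6.022×10²³ = 1.77×10²⁰.

1.77×10²⁰ photons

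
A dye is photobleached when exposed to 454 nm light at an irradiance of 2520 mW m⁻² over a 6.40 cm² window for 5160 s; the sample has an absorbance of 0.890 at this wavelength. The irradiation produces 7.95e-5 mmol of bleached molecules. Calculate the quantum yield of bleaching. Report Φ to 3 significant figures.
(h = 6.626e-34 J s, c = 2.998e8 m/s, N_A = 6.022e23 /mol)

Product: 7.95e-5 mmol = 7.95e-8 mol.
Photon energy at 454 nm: hc/λ = (6.626e-34)(2.998e8)/(454e-9) = 4.375e-19 J.
Energy delivered: (2520 mW m⁻²)(6.40e-4 m²)(5160 s) = 8.322 J.
Photons incident: 8.322 / 4.375e-19 = 1.902e19, i.e. 1.902e19/6.022e23 = 3.158e-5 mol.
Fraction absorbed: 1 − 10^(−0.890) = 0.8712.
Photons absorbed: 0.8712 × 3.158e-5 = 2.751e-5 mol.
Φ = 7.95e-8 mol / 2.751e-5 mol photons = 0.00289.

Φ = 0.00289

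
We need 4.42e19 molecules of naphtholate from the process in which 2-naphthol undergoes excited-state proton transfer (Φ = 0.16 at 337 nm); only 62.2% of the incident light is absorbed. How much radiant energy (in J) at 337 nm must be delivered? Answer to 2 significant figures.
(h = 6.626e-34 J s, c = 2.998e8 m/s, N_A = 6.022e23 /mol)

260 J

Product: 4.42e19 / 6.022e23 = 7.340e-5 mol.
Photons that must be absorbed: 7.340e-5 / 0.16 = 4.587e-4 mol.
Incident photons needed: 4.587e-4 / 0.622 = 7.375e-4 mol.
Photon energy: hc/λ = 5.895e-19 J; per mole, 3.550e5 J mol⁻¹.
Energy required: 7.375e-4 × 3.550e5 = 260 J.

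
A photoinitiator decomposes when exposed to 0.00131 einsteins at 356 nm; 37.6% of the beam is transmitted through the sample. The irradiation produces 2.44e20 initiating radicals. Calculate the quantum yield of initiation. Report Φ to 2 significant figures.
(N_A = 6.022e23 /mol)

Φ = 0.50

Product: 2.44e20 / 6.022e23 = 4.052e-4 mol.
Fraction absorbed: 1 − 37.6/100 = 0.6240.
Photons absorbed: 0.6240 × 0.00131 = 8.174e-4 mol.
Φ = 4.052e-4 mol / 8.174e-4 mol photons = 0.50.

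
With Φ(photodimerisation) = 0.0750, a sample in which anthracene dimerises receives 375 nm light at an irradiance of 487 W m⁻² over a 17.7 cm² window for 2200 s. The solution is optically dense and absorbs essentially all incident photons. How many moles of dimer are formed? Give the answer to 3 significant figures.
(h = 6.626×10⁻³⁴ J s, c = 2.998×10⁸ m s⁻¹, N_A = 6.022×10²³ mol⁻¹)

4.46×10⁻⁴ mol

Photon energy at 375 nm: hc/λ = (6.626×10⁻³⁴)(2.998×10⁸)/(375×10⁻⁹) = 5.297×10⁻¹⁹ J.
Energy delivered: (487 W m⁻²)(17.7×10⁻⁴ m²)(2200 s) = 1896 J.
Photons incident: 1896 / 5.297×10⁻¹⁹ = 3.579×10²¹, i.e. 3.579×10²¹/6.022×10²³ = 0.005943 mol.
Product: Φ × n_abs = 0.0750 × 0.005943 = 4.457×10⁻⁴ mol.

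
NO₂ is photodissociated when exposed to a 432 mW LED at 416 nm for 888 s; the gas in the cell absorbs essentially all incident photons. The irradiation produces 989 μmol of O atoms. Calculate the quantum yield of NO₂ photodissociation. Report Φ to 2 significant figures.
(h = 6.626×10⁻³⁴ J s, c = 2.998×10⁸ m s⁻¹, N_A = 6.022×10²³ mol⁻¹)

Product: 989 μmol = 9.89×10⁻⁴ mol.
Photon energy at 416 nm: hc/λ = (6.626×10⁻³⁴)(2.998×10⁸)/(416×10⁻⁹) = 4.775×10⁻¹⁹ J.
Energy delivered: (432 mW)(888 s) = 383.6 J.
Photons incident: 383.6 / 4.775×10⁻¹⁹ = 8.034×10²⁰, i.e. 8.034×10²⁰/6.022×10²³ = 0.001334 mol.
Φ = 9.89×10⁻⁴ mol / 0.001334 mol photons = 0.74.

Φ = 0.74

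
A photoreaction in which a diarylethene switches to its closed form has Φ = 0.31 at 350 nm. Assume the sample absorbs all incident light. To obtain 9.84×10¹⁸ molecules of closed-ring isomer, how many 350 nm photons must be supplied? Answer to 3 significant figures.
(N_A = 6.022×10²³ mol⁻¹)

Product: 9.84×10¹⁸ / 6.022×10²³ = 1.634×10⁻⁵ mol.
Photons that must be absorbed: 1.634×10⁻⁵ / 0.31 = 5.271×10⁻⁵ mol.
Photon count: 5.271×10⁻⁵ × 6.022×10²³ = 3.17×10¹⁹.

3.17×10¹⁹ photons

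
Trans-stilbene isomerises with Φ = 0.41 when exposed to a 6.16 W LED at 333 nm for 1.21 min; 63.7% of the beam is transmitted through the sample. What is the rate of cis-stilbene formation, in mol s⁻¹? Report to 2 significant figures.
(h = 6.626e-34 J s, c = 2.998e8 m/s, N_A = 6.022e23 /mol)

2.6e-6 mol s⁻¹

Photon energy at 333 nm: hc/λ = (6.626e-34)(2.998e8)/(333e-9) = 5.965e-19 J.
Energy delivered: (6.16 W)(72.6 s) = 447.2 J.
Photons incident: 447.2 / 5.965e-19 = 7.497e20, i.e. 7.497e20/6.022e23 = 0.001245 mol.
Fraction absorbed: 1 − 63.7/100 = 0.3630.
Photons absorbed: 0.3630 × 0.001245 = 4.519e-4 mol.
Product formed: 0.41 × 4.519e-4 = 1.853e-4 mol.
Rate: 1.853e-4 / 72.6 s = 2.6e-6 mol s⁻¹.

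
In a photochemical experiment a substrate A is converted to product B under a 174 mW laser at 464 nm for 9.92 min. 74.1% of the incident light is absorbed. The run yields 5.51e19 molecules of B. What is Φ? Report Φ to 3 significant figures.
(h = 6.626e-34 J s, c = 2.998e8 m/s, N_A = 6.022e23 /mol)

Φ = 0.307

Product: 5.51e19 / 6.022e23 = 9.150e-5 mol.
Photon energy at 464 nm: hc/λ = (6.626e-34)(2.998e8)/(464e-9) = 4.281e-19 J.
Energy delivered: (174 mW)(595.2 s) = 103.6 J.
Photons incident: 103.6 / 4.281e-19 = 2.420e20, i.e. 2.420e20/6.022e23 = 4.019e-4 mol.
Photons absorbed: 0.741 × 4.019e-4 = 2.978e-4 mol.
Φ = 9.150e-5 mol / 2.978e-4 mol photons = 0.307.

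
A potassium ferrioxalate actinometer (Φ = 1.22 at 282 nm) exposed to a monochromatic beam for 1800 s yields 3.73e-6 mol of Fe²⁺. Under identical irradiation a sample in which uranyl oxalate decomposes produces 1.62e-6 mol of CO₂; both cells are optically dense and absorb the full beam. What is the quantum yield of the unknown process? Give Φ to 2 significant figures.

Φ = 0.53

Photons absorbed by the actinometer: 3.73e-6 / 1.22 = 3.057e-6 mol.
Φ(unknown) = 1.62e-6 / 3.057e-6 = 0.53.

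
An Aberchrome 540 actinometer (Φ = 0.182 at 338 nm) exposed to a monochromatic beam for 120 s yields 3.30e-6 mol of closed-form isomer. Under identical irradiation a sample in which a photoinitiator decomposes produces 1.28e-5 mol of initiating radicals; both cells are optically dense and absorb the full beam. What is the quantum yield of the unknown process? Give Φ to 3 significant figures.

Φ = 0.706

Photons absorbed by the actinometer: 3.30e-6 / 0.182 = 1.813e-5 mol.
Φ(unknown) = 1.28e-5 / 1.813e-5 = 0.706.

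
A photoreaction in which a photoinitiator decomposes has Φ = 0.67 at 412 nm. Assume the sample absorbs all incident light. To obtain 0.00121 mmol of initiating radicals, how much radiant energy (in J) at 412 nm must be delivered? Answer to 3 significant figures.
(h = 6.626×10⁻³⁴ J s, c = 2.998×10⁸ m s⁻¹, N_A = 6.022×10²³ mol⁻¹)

0.524 J

Product: 0.00121 mmol = 1.21×10⁻⁶ mol.
Photons that must be absorbed: 1.21×10⁻⁶ / 0.67 = 1.806×10⁻⁶ mol.
Photon energy: hc/λ = 4.822×10⁻¹⁹ J; per mole, 2.904×10⁵ J mol⁻¹.
Energy required: 1.806×10⁻⁶ × 2.904×10⁵ = 0.524 J.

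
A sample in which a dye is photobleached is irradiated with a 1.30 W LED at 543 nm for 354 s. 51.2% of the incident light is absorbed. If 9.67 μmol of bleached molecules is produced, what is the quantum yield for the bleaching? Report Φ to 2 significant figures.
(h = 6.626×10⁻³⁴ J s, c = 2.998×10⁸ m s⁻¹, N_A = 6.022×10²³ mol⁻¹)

Product: 9.67 μmol = 9.67×10⁻⁶ mol.
Photon energy at 543 nm: hc/λ = (6.626×10⁻³⁴)(2.998×10⁸)/(543×10⁻⁹) = 3.658×10⁻¹⁹ J.
Energy delivered: (1.30 W)(354 s) = 460.2 J.
Photons incident: 460.2 / 3.658×10⁻¹⁹ = 1.258×10²¹, i.e. 1.258×10²¹/6.022×10²³ = 0.002089 mol.
Photons absorbed: 0.512 × 0.002089 = 0.001070 mol.
Φ = 9.67×10⁻⁶ mol / 0.001070 mol photons = 0.0090.

Φ = 0.0090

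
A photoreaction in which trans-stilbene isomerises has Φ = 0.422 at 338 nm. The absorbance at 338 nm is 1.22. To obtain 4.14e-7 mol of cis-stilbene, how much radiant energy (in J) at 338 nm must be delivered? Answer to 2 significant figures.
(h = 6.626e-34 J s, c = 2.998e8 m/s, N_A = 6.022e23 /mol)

Photons that must be absorbed: 4.14e-7 / 0.422 = 9.810e-7 mol.
Fraction absorbed: 1 − 10^(−1.22) = 0.9397.
Incident photons needed: 9.810e-7 / 0.9397 = 1.044e-6 mol.
Photon energy: hc/λ = 5.877e-19 J; per mole, 3.539e5 J mol⁻¹.
Energy required: 1.044e-6 × 3.539e5 = 0.37 J.

0.37 J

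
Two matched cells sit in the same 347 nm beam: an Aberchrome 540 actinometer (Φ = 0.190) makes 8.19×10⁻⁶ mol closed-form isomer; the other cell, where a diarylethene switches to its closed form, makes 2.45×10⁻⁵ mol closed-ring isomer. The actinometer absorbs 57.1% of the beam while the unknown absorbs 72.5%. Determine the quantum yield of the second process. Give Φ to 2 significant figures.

Φ = 0.45

Photons absorbed by the actinometer: 8.19×10⁻⁶ / 0.190 = 4.311×10⁻⁵ mol.
Incident flux: 4.311×10⁻⁵ / 0.571 = 7.550×10⁻⁵ einstein.
Absorbed by unknown: 0.725 × 7.550×10⁻⁵ = 5.474×10⁻⁵ mol.
Φ(unknown) = 2.45×10⁻⁵ / 5.474×10⁻⁵ = 0.45.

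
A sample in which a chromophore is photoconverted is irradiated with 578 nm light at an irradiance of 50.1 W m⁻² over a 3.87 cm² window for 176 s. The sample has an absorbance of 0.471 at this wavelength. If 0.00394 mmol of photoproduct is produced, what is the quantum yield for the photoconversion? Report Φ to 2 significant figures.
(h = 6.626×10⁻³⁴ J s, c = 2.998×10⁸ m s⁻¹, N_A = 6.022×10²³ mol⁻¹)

Product: 0.00394 mmol = 3.94×10⁻⁶ mol.
Photon energy at 578 nm: hc/λ = (6.626×10⁻³⁴)(2.998×10⁸)/(578×10⁻⁹) = 3.437×10⁻¹⁹ J.
Energy delivered: (50.1 W m⁻²)(3.87×10⁻⁴ m²)(176 s) = 3.412 J.
Photons incident: 3.412 / 3.437×10⁻¹⁹ = 9.927×10¹⁸, i.e. 9.927×10¹⁸/6.022×10²³ = 1.648×10⁻⁵ mol.
Fraction absorbed: 1 − 10^(−0.471) = 0.6619.
Photons absorbed: 0.6619 × 1.648×10⁻⁵ = 1.091×10⁻⁵ mol.
Φ = 3.94×10⁻⁶ mol / 1.091×10⁻⁵ mol photons = 0.36.

Φ = 0.36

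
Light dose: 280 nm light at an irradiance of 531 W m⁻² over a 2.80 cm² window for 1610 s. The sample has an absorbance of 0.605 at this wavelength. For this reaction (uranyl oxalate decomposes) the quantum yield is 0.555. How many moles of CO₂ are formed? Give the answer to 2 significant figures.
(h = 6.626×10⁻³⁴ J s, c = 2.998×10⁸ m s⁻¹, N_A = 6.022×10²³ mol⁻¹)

2.3×10⁻⁴ mol

Photon energy at 280 nm: hc/λ = (6.626×10⁻³⁴)(2.998×10⁸)/(280×10⁻⁹) = 7.095×10⁻¹⁹ J.
Energy delivered: (531 W m⁻²)(2.80×10⁻⁴ m²)(1610 s) = 239.4 J.
Photons incident: 239.4 / 7.095×10⁻¹⁹ = 3.374×10²⁰, i.e. 3.374×10²⁰/6.022×10²³ = 5.603×10⁻⁴ mol.
Fraction absorbed: 1 − 10^(−0.605) = 0.7517.
Photons absorbed: 0.7517 × 5.603×10⁻⁴ = 4.212×10⁻⁴ mol.
Product: Φ × n_abs = 0.555 × 4.212×10⁻⁴ = 2.338×10⁻⁴ mol.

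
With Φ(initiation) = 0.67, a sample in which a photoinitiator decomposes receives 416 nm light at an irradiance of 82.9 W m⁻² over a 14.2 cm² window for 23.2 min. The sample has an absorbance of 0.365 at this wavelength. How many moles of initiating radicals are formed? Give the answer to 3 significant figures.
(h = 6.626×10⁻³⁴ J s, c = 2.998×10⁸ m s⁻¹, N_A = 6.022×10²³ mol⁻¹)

2.17×10⁻⁴ mol

Photon energy at 416 nm: hc/λ = (6.626×10⁻³⁴)(2.998×10⁸)/(416×10⁻⁹) = 4.775×10⁻¹⁹ J.
Energy delivered: (82.9 W m⁻²)(14.2×10⁻⁴ m²)(1392 s) = 163.9 J.
Photons incident: 163.9 / 4.775×10⁻¹⁹ = 3.432×10²⁰, i.e. 3.432×10²⁰/6.022×10²³ = 5.699×10⁻⁴ mol.
Fraction absorbed: 1 − 10^(−0.365) = 0.5685.
Photons absorbed: 0.5685 × 5.699×10⁻⁴ = 3.240×10⁻⁴ mol.
Product: Φ × n_abs = 0.67 × 3.240×10⁻⁴ = 2.171×10⁻⁴ mol.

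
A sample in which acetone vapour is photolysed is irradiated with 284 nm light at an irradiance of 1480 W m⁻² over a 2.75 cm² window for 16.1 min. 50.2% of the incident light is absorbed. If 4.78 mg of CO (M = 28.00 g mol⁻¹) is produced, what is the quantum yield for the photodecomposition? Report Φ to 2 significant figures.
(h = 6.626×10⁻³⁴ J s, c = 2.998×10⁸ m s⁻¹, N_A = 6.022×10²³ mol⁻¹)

Φ = 0.36

Product: 4.78 mg / 28.00 g mol⁻¹ = 1.707×10⁻⁴ mol.
Photon energy at 284 nm: hc/λ = (6.626×10⁻³⁴)(2.998×10⁸)/(284×10⁻⁹) = 6.995×10⁻¹⁹ J.
Energy delivered: (1480 W m⁻²)(2.75×10⁻⁴ m²)(966 s) = 393.2 J.
Photons incident: 393.2 / 6.995×10⁻¹⁹ = 5.621×10²⁰, i.e. 5.621×10²⁰/6.022×10²³ = 9.334×10⁻⁴ mol.
Photons absorbed: 0.502 × 9.334×10⁻⁴ = 4.686×10⁻⁴ mol.
Φ = 1.707×10⁻⁴ mol / 4.686×10⁻⁴ mol photons = 0.36.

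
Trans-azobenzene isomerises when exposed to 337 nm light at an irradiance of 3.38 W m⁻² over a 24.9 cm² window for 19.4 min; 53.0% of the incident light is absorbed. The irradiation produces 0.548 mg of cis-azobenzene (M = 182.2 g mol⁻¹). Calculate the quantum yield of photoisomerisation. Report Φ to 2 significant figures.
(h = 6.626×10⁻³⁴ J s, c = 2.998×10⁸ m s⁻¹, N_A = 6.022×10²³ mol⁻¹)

Product: 0.548 mg / 182.2 g mol⁻¹ = 3.008×10⁻⁶ mol.
Photon energy at 337 nm: hc/λ = (6.626×10⁻³⁴)(2.998×10⁸)/(337×10⁻⁹) = 5.895×10⁻¹⁹ J.
Energy delivered: (3.38 W m⁻²)(24.9×10⁻⁴ m²)(1164 s) = 9.796 J.
Photons incident: 9.796 / 5.895×10⁻¹⁹ = 1.662×10¹⁹, i.e. 1.662×10¹⁹/6.022×10²³ = 2.760×10⁻⁵ mol.
Photons absorbed: 0.530 × 2.760×10⁻⁵ = 1.463×10⁻⁵ mol.
Φ = 3.008×10⁻⁶ mol / 1.463×10⁻⁵ mol photons = 0.21.

Φ = 0.21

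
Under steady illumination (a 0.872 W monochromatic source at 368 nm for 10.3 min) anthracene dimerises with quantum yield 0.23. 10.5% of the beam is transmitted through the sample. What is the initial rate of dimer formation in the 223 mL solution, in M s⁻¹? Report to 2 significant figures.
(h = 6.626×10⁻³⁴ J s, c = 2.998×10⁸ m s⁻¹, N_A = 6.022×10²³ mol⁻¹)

Photon energy at 368 nm: hc/λ = (6.626×10⁻³⁴)(2.998×10⁸)/(368×10⁻⁹) = 5.398×10⁻¹⁹ J.
Energy delivered: (0.872 W)(618 s) = 538.9 J.
Photons incident: 538.9 / 5.398×10⁻¹⁹ = 9.983×10²⁰, i.e. 9.983×10²⁰/6.022×10²³ = 0.001658 mol.
Fraction absorbed: 1 − 10.5/100 = 0.8950.
Photons absorbed: 0.8950 × 0.001658 = 0.001484 mol.
Product formed: 0.23 × 0.001484 = 3.413×10⁻⁴ mol.
Rate: 3.413×10⁻⁴ mol / (618 s × 0.223 L) = 2.5×10⁻⁶ M s⁻¹.

2.5×10⁻⁶ M s⁻¹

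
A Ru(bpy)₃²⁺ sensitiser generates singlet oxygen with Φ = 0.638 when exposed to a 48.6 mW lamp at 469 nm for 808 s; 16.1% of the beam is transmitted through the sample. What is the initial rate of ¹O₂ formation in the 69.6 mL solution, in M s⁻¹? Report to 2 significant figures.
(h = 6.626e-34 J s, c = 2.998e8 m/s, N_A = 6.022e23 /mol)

Photon energy at 469 nm: hc/λ = (6.626e-34)(2.998e8)/(469e-9) = 4.236e-19 J.
Energy delivered: (48.6 mW)(808 s) = 39.27 J.
Photons incident: 39.27 / 4.236e-19 = 9.271e19, i.e. 9.271e19/6.022e23 = 1.540e-4 mol.
Fraction absorbed: 1 − 16.1/100 = 0.8390.
Photons absorbed: 0.8390 × 1.540e-4 = 1.292e-4 mol.
Product formed: 0.638 × 1.292e-4 = 8.243e-5 mol.
Rate: 8.243e-5 mol / (808 s × 0.0696 L) = 1.5e-6 M s⁻¹.

1.5e-6 M s⁻¹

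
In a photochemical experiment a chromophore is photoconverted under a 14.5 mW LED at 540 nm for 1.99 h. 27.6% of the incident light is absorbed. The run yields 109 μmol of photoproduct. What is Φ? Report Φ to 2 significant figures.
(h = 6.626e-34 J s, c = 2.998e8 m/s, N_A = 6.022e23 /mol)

Φ = 0.84

Product: 109 μmol = 1.09e-4 mol.
Photon energy at 540 nm: hc/λ = (6.626e-34)(2.998e8)/(540e-9) = 3.679e-19 J.
Energy delivered: (14.5 mW)(7164 s) = 103.9 J.
Photons incident: 103.9 / 3.679e-19 = 2.824e20, i.e. 2.824e20/6.022e23 = 4.689e-4 mol.
Photons absorbed: 0.276 × 4.689e-4 = 1.294e-4 mol.
Φ = 1.09e-4 mol / 1.294e-4 mol photons = 0.84.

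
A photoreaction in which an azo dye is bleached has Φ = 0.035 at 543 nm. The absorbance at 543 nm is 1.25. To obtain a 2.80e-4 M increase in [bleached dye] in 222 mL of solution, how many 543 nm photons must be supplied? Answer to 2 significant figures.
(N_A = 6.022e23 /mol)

1.1e21 photons

Product: (2.80e-4 M)(0.222 L) = 6.216e-5 mol.
Photons that must be absorbed: 6.216e-5 / 0.035 = 0.001776 mol.
Fraction absorbed: 1 − 10^(−1.25) = 0.9438.
Incident photons needed: 0.001776 / 0.9438 = 0.001882 mol.
Photon count: 0.001882 × 6.022e23 = 1.1e21.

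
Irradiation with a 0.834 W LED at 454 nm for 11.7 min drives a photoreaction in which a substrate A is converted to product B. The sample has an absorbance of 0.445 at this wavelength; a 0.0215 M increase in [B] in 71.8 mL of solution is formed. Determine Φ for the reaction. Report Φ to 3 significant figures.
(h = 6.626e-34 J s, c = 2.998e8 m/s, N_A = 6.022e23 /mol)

Φ = 1.08

Product: (0.0215 M)(0.0718 L) = 0.001544 mol.
Photon energy at 454 nm: hc/λ = (6.626e-34)(2.998e8)/(454e-9) = 4.375e-19 J.
Energy delivered: (0.834 W)(702 s) = 585.5 J.
Photons incident: 585.5 / 4.375e-19 = 1.338e21, i.e. 1.338e21/6.022e23 = 0.002222 mol.
Fraction absorbed: 1 − 10^(−0.445) = 0.6411.
Photons absorbed: 0.6411 × 0.002222 = 0.001425 mol.
Φ = 0.001544 mol / 0.001425 mol photons = 1.08.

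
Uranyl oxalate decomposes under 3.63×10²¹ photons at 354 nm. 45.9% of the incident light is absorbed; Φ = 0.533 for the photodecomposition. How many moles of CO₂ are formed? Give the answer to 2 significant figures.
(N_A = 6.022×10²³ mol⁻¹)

Moles of photons: 3.63×10²¹ / 6.022×10²³ = 0.006028 mol.
Photons absorbed: 0.459 × 0.006028 = 0.002767 mol.
Product: Φ × n_abs = 0.533 × 0.002767 = 0.001475 mol.

0.0015 mol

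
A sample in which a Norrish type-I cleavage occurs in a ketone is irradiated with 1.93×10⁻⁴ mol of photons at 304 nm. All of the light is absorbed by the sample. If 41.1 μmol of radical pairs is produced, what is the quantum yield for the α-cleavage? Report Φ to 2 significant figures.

Φ = 0.21

Product: 41.1 μmol = 4.11×10⁻⁵ mol.
Φ = 4.11×10⁻⁵ mol / 1.93×10⁻⁴ mol photons = 0.21.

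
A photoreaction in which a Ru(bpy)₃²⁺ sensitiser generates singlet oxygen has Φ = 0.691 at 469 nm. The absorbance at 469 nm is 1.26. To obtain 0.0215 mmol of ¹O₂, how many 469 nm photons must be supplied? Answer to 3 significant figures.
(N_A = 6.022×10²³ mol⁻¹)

1.98×10¹⁹ photons

Product: 0.0215 mmol = 2.15×10⁻⁵ mol.
Photons that must be absorbed: 2.15×10⁻⁵ / 0.691 = 3.111×10⁻⁵ mol.
Fraction absorbed: 1 − 10^(−1.26) = 0.9450.
Incident photons needed: 3.111×10⁻⁵ / 0.9450 = 3.292×10⁻⁵ mol.
Photon count: 3.292×10⁻⁵ × 6.022×10²³ = 1.98×10¹⁹.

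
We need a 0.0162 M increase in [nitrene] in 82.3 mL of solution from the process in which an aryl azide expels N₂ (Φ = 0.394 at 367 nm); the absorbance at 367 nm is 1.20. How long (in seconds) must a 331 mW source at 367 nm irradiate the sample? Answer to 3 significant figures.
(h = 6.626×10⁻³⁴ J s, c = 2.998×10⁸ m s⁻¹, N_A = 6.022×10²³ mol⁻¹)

Product: (0.0162 M)(0.0823 L) = 0.001333 mol.
Photons that must be absorbed: 0.001333 / 0.394 = 0.003383 mol.
Fraction absorbed: 1 − 10^(−1.20) = 0.9369.
Incident photons needed: 0.003383 / 0.9369 = 0.003611 mol.
Photon energy: hc/λ = 5.413×10⁻¹⁹ J; per mole, 3.260×10⁵ J mol⁻¹.
Energy required: 0.003611 × 3.260×10⁵ = 1177 J.
Time: 1177 J / 0.331 W = 3560 s.

t ≈ 3560 s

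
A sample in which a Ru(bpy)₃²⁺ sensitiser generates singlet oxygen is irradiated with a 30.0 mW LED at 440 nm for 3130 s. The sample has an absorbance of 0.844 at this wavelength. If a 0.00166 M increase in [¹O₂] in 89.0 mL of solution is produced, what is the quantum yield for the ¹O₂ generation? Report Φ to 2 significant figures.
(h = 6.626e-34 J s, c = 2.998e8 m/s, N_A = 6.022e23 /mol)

Product: (0.00166 M)(0.089 L) = 1.477e-4 mol.
Photon energy at 440 nm: hc/λ = (6.626e-34)(2.998e8)/(440e-9) = 4.515e-19 J.
Energy delivered: (30.0 mW)(3130 s) = 93.90 J.
Photons incident: 93.90 / 4.515e-19 = 2.080e20, i.e. 2.080e20/6.022e23 = 3.454e-4 mol.
Fraction absorbed: 1 − 10^(−0.844) = 0.8568.
Photons absorbed: 0.8568 × 3.454e-4 = 2.959e-4 mol.
Φ = 1.477e-4 mol / 2.959e-4 mol photons = 0.50.

Φ = 0.50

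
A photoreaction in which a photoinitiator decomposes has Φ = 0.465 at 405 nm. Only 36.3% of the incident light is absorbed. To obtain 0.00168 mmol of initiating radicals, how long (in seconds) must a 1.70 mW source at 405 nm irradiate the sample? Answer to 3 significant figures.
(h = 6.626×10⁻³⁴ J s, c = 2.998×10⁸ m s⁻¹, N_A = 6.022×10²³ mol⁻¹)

t ≈ 1730 s

Product: 0.00168 mmol = 1.68×10⁻⁶ mol.
Photons that must be absorbed: 1.68×10⁻⁶ / 0.465 = 3.613×10⁻⁶ mol.
Incident photons needed: 3.613×10⁻⁶ / 0.363 = 9.953×10⁻⁶ mol.
Photon energy: hc/λ = 4.905×10⁻¹⁹ J; per mole, 2.954×10⁵ J mol⁻¹.
Energy required: 9.953×10⁻⁶ × 2.954×10⁵ = 2.940 J.
Time: 2.940 J / 0.0017 W = 1730 s.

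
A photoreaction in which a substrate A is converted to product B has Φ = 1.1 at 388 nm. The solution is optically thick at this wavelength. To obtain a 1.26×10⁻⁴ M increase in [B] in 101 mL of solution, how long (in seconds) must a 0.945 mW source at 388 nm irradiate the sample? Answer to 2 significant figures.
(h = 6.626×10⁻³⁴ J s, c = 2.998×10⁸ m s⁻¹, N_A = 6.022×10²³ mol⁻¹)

Product: (1.26×10⁻⁴ M)(0.101 L) = 1.273×10⁻⁵ mol.
Photons that must be absorbed: 1.273×10⁻⁵ / 1.1 = 1.157×10⁻⁵ mol.
Photon energy: hc/λ = 5.120×10⁻¹⁹ J; per mole, 3.083×10⁵ J mol⁻¹.
Energy required: 1.157×10⁻⁵ × 3.083×10⁵ = 3.567 J.
Time: 3.567 J / 0.000945 W = 3800 s.

t ≈ 3800 s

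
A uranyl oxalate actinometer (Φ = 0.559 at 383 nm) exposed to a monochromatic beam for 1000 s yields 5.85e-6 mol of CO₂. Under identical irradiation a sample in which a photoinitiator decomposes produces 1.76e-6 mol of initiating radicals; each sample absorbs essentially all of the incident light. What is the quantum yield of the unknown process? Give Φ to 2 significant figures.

Photons absorbed by the actinometer: 5.85e-6 / 0.559 = 1.047e-5 mol.
Φ(unknown) = 1.76e-6 / 1.047e-5 = 0.17.

Φ = 0.17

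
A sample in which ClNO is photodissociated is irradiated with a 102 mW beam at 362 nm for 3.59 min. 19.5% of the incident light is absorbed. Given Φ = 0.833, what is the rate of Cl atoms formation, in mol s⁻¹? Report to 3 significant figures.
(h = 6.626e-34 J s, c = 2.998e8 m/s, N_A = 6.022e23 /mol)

Photon energy at 362 nm: hc/λ = (6.626e-34)(2.998e8)/(362e-9) = 5.487e-19 J.
Energy delivered: (102 mW)(215.4 s) = 21.97 J.
Photons incident: 21.97 / 5.487e-19 = 4.004e19, i.e. 4.004e19/6.022e23 = 6.649e-5 mol.
Photons absorbed: 0.195 × 6.649e-5 = 1.297e-5 mol.
Product formed: 0.833 × 1.297e-5 = 1.080e-5 mol.
Rate: 1.080e-5 / 215.4 s = 5.01e-8 mol s⁻¹.

5.01e-8 mol s⁻¹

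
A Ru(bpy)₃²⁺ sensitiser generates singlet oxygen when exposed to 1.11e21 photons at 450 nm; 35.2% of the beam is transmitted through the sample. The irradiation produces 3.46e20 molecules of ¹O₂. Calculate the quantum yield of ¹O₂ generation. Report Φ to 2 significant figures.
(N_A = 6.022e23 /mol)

Product: 3.46e20 / 6.022e23 = 5.746e-4 mol.
Moles of photons: 1.11e21 / 6.022e23 = 0.001843 mol.
Fraction absorbed: 1 − 35.2/100 = 0.6480.
Photons absorbed: 0.6480 × 0.001843 = 0.001194 mol.
Φ = 5.746e-4 mol / 0.001194 mol photons = 0.48.

Φ = 0.48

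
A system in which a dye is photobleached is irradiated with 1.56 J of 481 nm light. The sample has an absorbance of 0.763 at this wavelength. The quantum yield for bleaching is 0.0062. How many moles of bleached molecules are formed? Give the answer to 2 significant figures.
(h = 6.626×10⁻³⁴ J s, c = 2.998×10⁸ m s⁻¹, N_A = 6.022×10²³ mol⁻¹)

3.2×10⁻⁸ mol

Photon energy at 481 nm: hc/λ = (6.626×10⁻³⁴)(2.998×10⁸)/(481×10⁻⁹) = 4.130×10⁻¹⁹ J.
Photons incident: 1.56 / 4.130×10⁻¹⁹ = 3.777×10¹⁸, i.e. 3.777×10¹⁸/6.022×10²³ = 6.272×10⁻⁶ mol.
Fraction absorbed: 1 − 10^(−0.763) = 0.8274.
Photons absorbed: 0.8274 × 6.272×10⁻⁶ = 5.189×10⁻⁶ mol.
Product: Φ × n_abs = 0.0062 × 5.189×10⁻⁶ = 3.217×10⁻⁸ mol.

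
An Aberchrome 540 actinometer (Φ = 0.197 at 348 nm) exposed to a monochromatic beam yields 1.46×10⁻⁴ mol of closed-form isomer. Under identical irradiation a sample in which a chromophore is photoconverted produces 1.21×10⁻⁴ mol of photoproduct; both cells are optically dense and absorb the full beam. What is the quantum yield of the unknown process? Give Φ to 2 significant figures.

Photons absorbed by the actinometer: 1.46×10⁻⁴ / 0.197 = 7.411×10⁻⁴ mol.
Φ(unknown) = 1.21×10⁻⁴ / 7.411×10⁻⁴ = 0.16.

Φ = 0.16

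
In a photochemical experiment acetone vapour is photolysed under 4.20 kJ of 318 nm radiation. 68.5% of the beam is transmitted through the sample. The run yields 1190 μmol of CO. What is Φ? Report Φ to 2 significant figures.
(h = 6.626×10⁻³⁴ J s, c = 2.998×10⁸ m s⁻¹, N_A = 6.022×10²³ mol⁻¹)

Φ = 0.34

Product: 1190 μmol = 0.00119 mol.
Photon energy at 318 nm: hc/λ = (6.626×10⁻³⁴)(2.998×10⁸)/(318×10⁻⁹) = 6.247×10⁻¹⁹ J.
Incident energy: 4.20 kJ = 4200 J.
Photons incident: 4200 / 6.247×10⁻¹⁹ = 6.723×10²¹, i.e. 6.723×10²¹/6.022×10²³ = 0.01116 mol.
Fraction absorbed: 1 − 68.5/100 = 0.3150.
Photons absorbed: 0.3150 × 0.01116 = 0.003515 mol.
Φ = 0.00119 mol / 0.003515 mol photons = 0.34.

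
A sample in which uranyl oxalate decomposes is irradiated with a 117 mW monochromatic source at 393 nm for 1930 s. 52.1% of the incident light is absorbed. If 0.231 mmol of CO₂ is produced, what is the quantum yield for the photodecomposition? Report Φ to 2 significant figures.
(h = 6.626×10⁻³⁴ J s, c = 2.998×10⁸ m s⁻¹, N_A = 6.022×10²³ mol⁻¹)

Φ = 0.60

Product: 0.231 mmol = 2.31×10⁻⁴ mol.
Photon energy at 393 nm: hc/λ = (6.626×10⁻³⁴)(2.998×10⁸)/(393×10⁻⁹) = 5.055×10⁻¹⁹ J.
Energy delivered: (117 mW)(1930 s) = 225.8 J.
Photons incident: 225.8 / 5.055×10⁻¹⁹ = 4.467×10²⁰, i.e. 4.467×10²⁰/6.022×10²³ = 7.418×10⁻⁴ mol.
Photons absorbed: 0.521 × 7.418×10⁻⁴ = 3.865×10⁻⁴ mol.
Φ = 2.31×10⁻⁴ mol / 3.865×10⁻⁴ mol photons = 0.60.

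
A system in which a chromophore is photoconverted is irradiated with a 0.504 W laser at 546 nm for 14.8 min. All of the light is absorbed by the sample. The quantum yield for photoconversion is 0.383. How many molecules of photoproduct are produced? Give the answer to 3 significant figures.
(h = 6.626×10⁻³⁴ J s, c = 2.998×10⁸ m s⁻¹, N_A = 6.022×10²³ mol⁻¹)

4.71×10²⁰ molecules

Photon energy at 546 nm: hc/λ = (6.626×10⁻³⁴)(2.998×10⁸)/(546×10⁻⁹) = 3.638×10⁻¹⁹ J.
Energy delivered: (0.504 W)(888 s) = 447.6 J.
Photons incident: 447.6 / 3.638×10⁻¹⁹ = 1.230×10²¹, i.e. 1.230×10²¹/6.022×10²³ = 0.002043 mol.
Product: Φ × n_abs = 0.383 × 0.002043 = 7.825×10⁻⁴ mol.
As a count: 7.825×10⁻⁴ × 6.022×10²³ = 4.71×10²⁰.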